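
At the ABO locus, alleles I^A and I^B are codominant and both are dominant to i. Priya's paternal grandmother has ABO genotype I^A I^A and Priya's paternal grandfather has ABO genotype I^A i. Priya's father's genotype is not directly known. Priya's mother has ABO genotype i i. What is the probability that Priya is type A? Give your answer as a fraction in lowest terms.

Priya's father's ABO genotype from I^A I^A × I^A i: 1/2 I^A I^A, 1/2 I^A i.
Crossing each possibility with the mother i i and summing P(type A): 1/2·1 + 1/2·1/2 = 3/4.

3/4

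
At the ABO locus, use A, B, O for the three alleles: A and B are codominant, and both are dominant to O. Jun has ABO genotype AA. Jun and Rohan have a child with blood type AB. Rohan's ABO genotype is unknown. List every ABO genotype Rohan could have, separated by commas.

AB, BB, BO

For each candidate genotype of Rohan, check whether crossing it with AA can produce every observed child phenotype.
  AA → possible child types {A} ✗
  AB → possible child types {A, AB} ✓
  AO → possible child types {A} ✗
  BB → possible child types {AB} ✓
  BO → possible child types {A, AB} ✓
  OO → possible child types {A} ✗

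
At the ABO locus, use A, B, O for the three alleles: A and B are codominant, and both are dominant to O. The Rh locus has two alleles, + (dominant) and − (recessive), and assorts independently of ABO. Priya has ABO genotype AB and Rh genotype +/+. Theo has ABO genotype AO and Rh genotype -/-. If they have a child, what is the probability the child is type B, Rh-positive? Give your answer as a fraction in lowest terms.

1/4

ABO cross AB × AO → offspring phenotypes: 1/2 A, 1/4 B, 1/4 AB.
Rh cross +/+ × -/- → 1 Rh+.
Independent loci: P(type B, Rh-positive) = 1/4 × 1 = 1/4.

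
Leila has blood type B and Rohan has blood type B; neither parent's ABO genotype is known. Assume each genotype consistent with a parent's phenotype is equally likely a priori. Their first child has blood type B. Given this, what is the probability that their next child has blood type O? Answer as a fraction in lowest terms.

Possible genotypes: Leila ∈ {BB, BO}; Rohan ∈ {BB, BO}.
Weight each parental genotype pair by prior × P(type-B child):
  BB × BB: posterior weight 4/15; P(next child type O) = 0.
  BB × BO: posterior weight 4/15; P(next child type O) = 0.
  BO × BB: posterior weight 4/15; P(next child type O) = 0.
  BO × BO: posterior weight 1/5; P(next child type O) = 1/4.
Weighted sum = 1/20.

1/20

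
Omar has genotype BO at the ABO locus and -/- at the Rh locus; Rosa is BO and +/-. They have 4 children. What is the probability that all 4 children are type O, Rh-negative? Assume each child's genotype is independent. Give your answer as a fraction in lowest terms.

1/4096

ABO cross BO × BO → 1/4 O, 3/4 B.
Rh cross -/- × +/- → 1/2 Rh+, 1/2 Rh-; so P(type O, Rh-negative) = 1/4 × 1/2 = 1/8 per child.
All 4 independent: (1/8)^4 = 1/4096.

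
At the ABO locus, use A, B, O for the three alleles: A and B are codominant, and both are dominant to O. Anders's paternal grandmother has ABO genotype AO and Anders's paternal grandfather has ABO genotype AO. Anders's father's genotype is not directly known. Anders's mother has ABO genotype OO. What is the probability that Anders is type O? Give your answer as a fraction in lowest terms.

Anders's father's ABO genotype from AO × AO: 1/4 AA, 1/2 AO, 1/4 OO.
Crossing each possibility with the mother OO and summing P(type O): 1/4·0 + 1/2·1/2 + 1/4·1 = 1/2.

1/2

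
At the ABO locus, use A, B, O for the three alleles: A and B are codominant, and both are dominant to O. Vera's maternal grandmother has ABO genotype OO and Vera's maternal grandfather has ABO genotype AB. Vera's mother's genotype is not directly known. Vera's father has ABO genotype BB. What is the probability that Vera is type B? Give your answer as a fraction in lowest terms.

3/4

Vera's mother's ABO genotype from OO × AB: 1/2 AO, 1/2 BO.
Crossing each possibility with the father BB and summing P(type B): 1/2·1/2 + 1/2·1 = 3/4.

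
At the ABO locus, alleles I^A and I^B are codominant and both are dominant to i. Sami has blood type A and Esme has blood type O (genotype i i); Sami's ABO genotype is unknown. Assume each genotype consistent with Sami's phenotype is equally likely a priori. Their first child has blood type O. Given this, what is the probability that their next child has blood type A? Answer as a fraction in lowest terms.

1/2

Possible genotypes: Sami ∈ {I^A I^A, I^A i}; Esme ∈ {i i}.
Weight each parental genotype pair by prior × P(type-O child):
  I^A i × i i: posterior weight 1; P(next child type A) = 1/2.
Weighted sum = 1/2.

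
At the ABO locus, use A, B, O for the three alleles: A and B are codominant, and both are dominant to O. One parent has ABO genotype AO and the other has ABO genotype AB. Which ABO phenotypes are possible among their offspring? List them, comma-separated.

Gametes from AO × AB give offspring ABO genotypes AA, AB, AO, BO, i.e. phenotypes A, B, AB.

A, B, AB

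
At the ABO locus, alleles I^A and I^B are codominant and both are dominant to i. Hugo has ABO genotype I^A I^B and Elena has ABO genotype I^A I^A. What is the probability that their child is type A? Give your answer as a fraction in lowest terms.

1/2

ABO cross I^A I^B × I^A I^A → offspring phenotypes: 1/2 A, 1/2 AB.
So P(type A) = 1/2.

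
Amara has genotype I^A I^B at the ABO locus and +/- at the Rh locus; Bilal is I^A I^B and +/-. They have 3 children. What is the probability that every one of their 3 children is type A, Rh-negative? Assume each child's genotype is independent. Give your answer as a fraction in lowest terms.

1/4096

ABO cross I^A I^B × I^A I^B → 1/4 A, 1/4 B, 1/2 AB.
Rh cross +/- × +/- → 3/4 Rh+, 1/4 Rh-; so P(type A, Rh-negative) = 1/4 × 1/4 = 1/16 per child.
All 3 independent: (1/16)^3 = 1/4096.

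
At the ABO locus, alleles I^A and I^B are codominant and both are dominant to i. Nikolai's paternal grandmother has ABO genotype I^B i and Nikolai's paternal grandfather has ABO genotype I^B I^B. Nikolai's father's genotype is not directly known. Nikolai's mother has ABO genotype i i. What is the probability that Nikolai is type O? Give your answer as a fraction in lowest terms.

Nikolai's father's ABO genotype from I^B i × I^B I^B: 1/2 I^B I^B, 1/2 I^B i.
Crossing each possibility with the mother i i and summing P(type O): 1/2·0 + 1/2·1/2 = 1/4.

1/4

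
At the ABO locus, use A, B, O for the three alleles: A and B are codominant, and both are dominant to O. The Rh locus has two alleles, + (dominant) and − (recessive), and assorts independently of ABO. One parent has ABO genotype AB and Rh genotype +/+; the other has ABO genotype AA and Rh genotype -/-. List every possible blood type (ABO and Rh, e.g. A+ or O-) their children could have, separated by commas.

A+, AB+

Gametes from AB × AA give offspring ABO genotypes AA, AB, i.e. phenotypes A, AB.
Rh cross +/+ × -/- → phenotypes Rh+.
Combining independently: A+, AB+.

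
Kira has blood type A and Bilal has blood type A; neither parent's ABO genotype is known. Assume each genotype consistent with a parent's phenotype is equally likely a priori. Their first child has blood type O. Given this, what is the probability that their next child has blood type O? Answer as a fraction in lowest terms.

1/4

Possible genotypes: Kira ∈ {AA, AO}; Bilal ∈ {AA, AO}.
Weight each parental genotype pair by prior × P(type-O child):
  AO × AO: posterior weight 1; P(next child type O) = 1/4.
Weighted sum = 1/4.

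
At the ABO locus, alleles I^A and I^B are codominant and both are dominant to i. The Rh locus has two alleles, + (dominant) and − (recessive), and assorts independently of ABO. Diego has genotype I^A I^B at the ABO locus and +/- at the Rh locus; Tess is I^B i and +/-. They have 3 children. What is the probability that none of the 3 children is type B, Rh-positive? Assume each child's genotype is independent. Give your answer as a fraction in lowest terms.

ABO cross I^A I^B × I^B i → 1/4 A, 1/2 B, 1/4 AB.
Rh cross +/- × +/- → 3/4 Rh+, 1/4 Rh-; so P(type B, Rh-positive) = 1/2 × 3/4 = 3/8 per child.
P(not type B, Rh-positive) = 5/8 for one child; (5/8)^3 = 125/512.

125/512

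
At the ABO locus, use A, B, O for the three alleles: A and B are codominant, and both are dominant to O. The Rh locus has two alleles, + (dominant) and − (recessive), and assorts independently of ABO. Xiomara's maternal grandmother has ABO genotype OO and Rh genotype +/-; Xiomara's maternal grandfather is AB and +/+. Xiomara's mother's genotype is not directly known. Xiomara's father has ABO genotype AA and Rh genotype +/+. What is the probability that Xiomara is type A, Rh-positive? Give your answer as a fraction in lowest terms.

3/4

Xiomara's mother's ABO genotype from OO × AB: 1/2 AO, 1/2 BO.
Crossing each possibility with the father AA and summing P(type A): 1/2·1 + 1/2·1/2 = 3/4.
Similarly for Rh via the mother's Rh distribution: P(Rh+) = 1.
Independent loci: 3/4 × 1 = 3/4.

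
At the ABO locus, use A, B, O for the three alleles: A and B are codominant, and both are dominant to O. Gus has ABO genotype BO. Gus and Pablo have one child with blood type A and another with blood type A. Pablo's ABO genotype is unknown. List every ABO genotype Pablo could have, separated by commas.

AA, AB, AO

For each candidate genotype of Pablo, check whether crossing it with BO can produce every observed child phenotype.
  AA → possible child types {A, AB} ✓
  AB → possible child types {A, B, AB} ✓
  AO → possible child types {O, A, B, AB} ✓
  BB → possible child types {B} ✗
  BO → possible child types {O, B} ✗
  OO → possible child types {O, B} ✗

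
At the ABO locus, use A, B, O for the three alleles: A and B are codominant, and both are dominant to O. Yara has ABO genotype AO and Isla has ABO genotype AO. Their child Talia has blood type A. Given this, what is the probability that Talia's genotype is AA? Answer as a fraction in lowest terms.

1/3

Cross AO × AO → 1/4 AA, 1/2 AO, 1/4 OO.
Type-A genotypes among offspring: AA (1/4), AO (1/2); total 3/4.
P(AA | type A) = (1/4) / (3/4) = 1/3.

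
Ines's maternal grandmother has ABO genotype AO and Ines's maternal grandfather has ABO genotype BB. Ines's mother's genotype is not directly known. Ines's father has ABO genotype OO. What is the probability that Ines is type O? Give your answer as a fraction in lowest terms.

Ines's mother's ABO genotype from AO × BB: 1/2 AB, 1/2 BO.
Crossing each possibility with the father OO and summing P(type O): 1/2·0 + 1/2·1/2 = 1/4.

1/4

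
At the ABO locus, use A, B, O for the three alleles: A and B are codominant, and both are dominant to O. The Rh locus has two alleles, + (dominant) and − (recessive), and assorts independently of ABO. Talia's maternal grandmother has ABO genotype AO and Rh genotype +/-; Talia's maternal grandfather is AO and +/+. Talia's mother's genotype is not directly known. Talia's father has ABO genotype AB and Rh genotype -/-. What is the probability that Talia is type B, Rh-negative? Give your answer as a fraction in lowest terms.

Talia's mother's ABO genotype from AO × AO: 1/4 AA, 1/2 AO, 1/4 OO.
Crossing each possibility with the father AB and summing P(type B): 1/4·0 + 1/2·1/4 + 1/4·1/2 = 1/4.
Similarly for Rh via the mother's Rh distribution: P(Rh-) = 1/4.
Independent loci: 1/4 × 1/4 = 1/16.

1/16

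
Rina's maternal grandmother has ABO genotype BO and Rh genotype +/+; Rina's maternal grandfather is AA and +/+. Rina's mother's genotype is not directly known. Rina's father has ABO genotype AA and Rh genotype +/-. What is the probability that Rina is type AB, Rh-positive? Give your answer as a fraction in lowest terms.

Rina's mother's ABO genotype from BO × AA: 1/2 AB, 1/2 AO.
Crossing each possibility with the father AA and summing P(type AB): 1/2·1/2 + 1/2·0 = 1/4.
Similarly for Rh via the mother's Rh distribution: P(Rh+) = 1.
Independent loci: 1/4 × 1 = 1/4.

1/4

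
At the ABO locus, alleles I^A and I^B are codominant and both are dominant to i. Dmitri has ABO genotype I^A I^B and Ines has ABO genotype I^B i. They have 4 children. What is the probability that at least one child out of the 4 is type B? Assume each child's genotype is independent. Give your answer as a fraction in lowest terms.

ABO cross I^A I^B × I^B i → 1/4 A, 1/2 B, 1/4 AB.
So P(type B) = 1/2 per child.
P(none) = (1/2)^4 = 1/16; P(at least one) = 1 − 1/16 = 15/16.

15/16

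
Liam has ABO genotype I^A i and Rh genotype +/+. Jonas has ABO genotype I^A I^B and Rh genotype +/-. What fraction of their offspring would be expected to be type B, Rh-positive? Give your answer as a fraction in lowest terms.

ABO cross I^A i × I^A I^B → offspring phenotypes: 1/2 A, 1/4 B, 1/4 AB.
Rh cross +/+ × +/- → 1 Rh+.
Independent loci: P(type B, Rh-positive) = 1/4 × 1 = 1/4.

1/4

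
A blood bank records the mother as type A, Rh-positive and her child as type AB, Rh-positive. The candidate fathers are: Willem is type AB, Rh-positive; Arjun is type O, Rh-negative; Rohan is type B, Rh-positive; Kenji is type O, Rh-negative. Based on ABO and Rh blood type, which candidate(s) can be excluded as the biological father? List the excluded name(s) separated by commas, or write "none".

A candidate is excluded only if no genotype consistent with his phenotype could produce a type AB, Rh-positive child with a type A, Rh-positive mother.
Arjun (type O, Rh-): no genotype consistent with that phenotype can produce a type-AB Rh+ child with a type-A mother.
Kenji (type O, Rh-): no genotype consistent with that phenotype can produce a type-AB Rh+ child with a type-A mother.

Arjun, Kenji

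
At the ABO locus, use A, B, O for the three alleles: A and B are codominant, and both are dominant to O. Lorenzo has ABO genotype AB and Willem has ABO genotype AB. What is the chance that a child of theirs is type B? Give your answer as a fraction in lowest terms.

1/4

ABO cross AB × AB → offspring phenotypes: 1/4 A, 1/4 B, 1/2 AB.
So P(type B) = 1/4.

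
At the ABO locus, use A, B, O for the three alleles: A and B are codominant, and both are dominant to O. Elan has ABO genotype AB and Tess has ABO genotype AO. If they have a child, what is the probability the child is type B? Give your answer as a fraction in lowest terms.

1/4

ABO cross AB × AO → offspring phenotypes: 1/2 A, 1/4 B, 1/4 AB.
So P(type B) = 1/4.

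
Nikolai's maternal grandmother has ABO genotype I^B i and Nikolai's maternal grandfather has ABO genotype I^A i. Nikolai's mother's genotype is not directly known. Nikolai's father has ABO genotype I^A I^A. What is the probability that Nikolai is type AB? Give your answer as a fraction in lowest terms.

Nikolai's mother's ABO genotype from I^B i × I^A i: 1/4 I^A I^B, 1/4 I^A i, 1/4 I^B i, 1/4 i i.
Crossing each possibility with the father I^A I^A and summing P(type AB): 1/4·1/2 + 1/4·0 + 1/4·1/2 + 1/4·0 = 1/4.

1/4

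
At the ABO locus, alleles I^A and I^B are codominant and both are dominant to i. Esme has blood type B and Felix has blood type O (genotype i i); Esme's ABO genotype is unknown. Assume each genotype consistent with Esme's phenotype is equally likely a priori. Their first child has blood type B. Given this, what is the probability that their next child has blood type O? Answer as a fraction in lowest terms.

Possible genotypes: Esme ∈ {I^B I^B, I^B i}; Felix ∈ {i i}.
Weight each parental genotype pair by prior × P(type-B child):
  I^B I^B × i i: posterior weight 2/3; P(next child type O) = 0.
  I^B i × i i: posterior weight 1/3; P(next child type O) = 1/2.
Weighted sum = 1/6.

1/6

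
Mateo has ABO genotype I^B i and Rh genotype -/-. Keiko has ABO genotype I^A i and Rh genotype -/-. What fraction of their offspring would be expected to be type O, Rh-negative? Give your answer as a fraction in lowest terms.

ABO cross I^B i × I^A i → offspring phenotypes: 1/4 O, 1/4 A, 1/4 B, 1/4 AB.
Rh cross -/- × -/- → 1 Rh-.
Independent loci: P(type O, Rh-negative) = 1/4 × 1 = 1/4.

1/4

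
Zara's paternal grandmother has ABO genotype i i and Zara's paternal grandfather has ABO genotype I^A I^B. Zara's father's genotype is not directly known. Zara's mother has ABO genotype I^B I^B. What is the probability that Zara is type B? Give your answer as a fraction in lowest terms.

Zara's father's ABO genotype from i i × I^A I^B: 1/2 I^A i, 1/2 I^B i.
Crossing each possibility with the mother I^B I^B and summing P(type B): 1/2·1/2 + 1/2·1 = 3/4.

3/4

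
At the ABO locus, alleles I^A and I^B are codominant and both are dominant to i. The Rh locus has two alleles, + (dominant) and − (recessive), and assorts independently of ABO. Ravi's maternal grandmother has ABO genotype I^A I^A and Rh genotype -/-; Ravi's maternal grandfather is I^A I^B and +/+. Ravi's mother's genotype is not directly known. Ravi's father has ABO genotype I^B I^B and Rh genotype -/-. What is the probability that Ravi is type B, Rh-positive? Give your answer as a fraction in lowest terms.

1/8

Ravi's mother's ABO genotype from I^A I^A × I^A I^B: 1/2 I^A I^A, 1/2 I^A I^B.
Crossing each possibility with the father I^B I^B and summing P(type B): 1/2·0 + 1/2·1/2 = 1/4.
Similarly for Rh via the mother's Rh distribution: P(Rh+) = 1/2.
Independent loci: 1/4 × 1/2 = 1/8.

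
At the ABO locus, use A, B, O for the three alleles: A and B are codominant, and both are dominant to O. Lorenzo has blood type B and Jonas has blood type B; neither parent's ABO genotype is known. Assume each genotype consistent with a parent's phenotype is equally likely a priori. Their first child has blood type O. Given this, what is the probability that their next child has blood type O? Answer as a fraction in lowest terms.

1/4

Possible genotypes: Lorenzo ∈ {BB, BO}; Jonas ∈ {BB, BO}.
Weight each parental genotype pair by prior × P(type-O child):
  BO × BO: posterior weight 1; P(next child type O) = 1/4.
Weighted sum = 1/4.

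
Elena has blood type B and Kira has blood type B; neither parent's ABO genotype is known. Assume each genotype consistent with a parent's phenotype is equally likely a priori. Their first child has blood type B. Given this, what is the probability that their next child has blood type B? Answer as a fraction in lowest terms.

19/20

Possible genotypes: Elena ∈ {I^B I^B, I^B i}; Kira ∈ {I^B I^B, I^B i}.
Weight each parental genotype pair by prior × P(type-B child):
  I^B I^B × I^B I^B: posterior weight 4/15; P(next child type B) = 1.
  I^B I^B × I^B i: posterior weight 4/15; P(next child type B) = 1.
  I^B i × I^B I^B: posterior weight 4/15; P(next child type B) = 1.
  I^B i × I^B i: posterior weight 1/5; P(next child type B) = 3/4.
Weighted sum = 19/20.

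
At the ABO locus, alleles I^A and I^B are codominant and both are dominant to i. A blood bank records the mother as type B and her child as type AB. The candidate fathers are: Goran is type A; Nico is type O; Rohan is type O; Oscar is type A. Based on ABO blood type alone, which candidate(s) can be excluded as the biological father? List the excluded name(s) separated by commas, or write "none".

A candidate is excluded only if no genotype consistent with his phenotype could produce a type AB child with a type B mother.
Nico (type O): no genotype consistent with that phenotype can produce a type-AB child with a type-B mother.
Rohan (type O): no genotype consistent with that phenotype can produce a type-AB child with a type-B mother.

Nico, Rohan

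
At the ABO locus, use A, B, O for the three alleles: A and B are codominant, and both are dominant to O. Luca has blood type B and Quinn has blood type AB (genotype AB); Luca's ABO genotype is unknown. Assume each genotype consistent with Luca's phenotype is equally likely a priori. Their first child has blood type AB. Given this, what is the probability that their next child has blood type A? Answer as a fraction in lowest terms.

1/12

Possible genotypes: Luca ∈ {BB, BO}; Quinn ∈ {AB}.
Weight each parental genotype pair by prior × P(type-AB child):
  BB × AB: posterior weight 2/3; P(next child type A) = 0.
  BO × AB: posterior weight 1/3; P(next child type A) = 1/4.
Weighted sum = 1/12.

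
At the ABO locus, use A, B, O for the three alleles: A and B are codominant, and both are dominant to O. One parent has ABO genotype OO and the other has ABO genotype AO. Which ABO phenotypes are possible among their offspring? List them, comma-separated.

O, A

Gametes from OO × AO give offspring ABO genotypes AO, OO, i.e. phenotypes O, A.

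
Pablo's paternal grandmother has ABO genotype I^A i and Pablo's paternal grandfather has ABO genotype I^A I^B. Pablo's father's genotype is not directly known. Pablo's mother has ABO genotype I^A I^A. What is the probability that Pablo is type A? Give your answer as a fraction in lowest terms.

3/4

Pablo's father's ABO genotype from I^A i × I^A I^B: 1/4 I^A I^A, 1/4 I^A I^B, 1/4 I^A i, 1/4 I^B i.
Crossing each possibility with the mother I^A I^A and summing P(type A): 1/4·1 + 1/4·1/2 + 1/4·1 + 1/4·1/2 = 3/4.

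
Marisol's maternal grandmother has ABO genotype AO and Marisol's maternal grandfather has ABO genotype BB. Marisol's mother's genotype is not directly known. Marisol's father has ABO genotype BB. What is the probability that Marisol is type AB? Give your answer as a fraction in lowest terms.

1/4

Marisol's mother's ABO genotype from AO × BB: 1/2 AB, 1/2 BO.
Crossing each possibility with the father BB and summing P(type AB): 1/2·1/2 + 1/2·0 = 1/4.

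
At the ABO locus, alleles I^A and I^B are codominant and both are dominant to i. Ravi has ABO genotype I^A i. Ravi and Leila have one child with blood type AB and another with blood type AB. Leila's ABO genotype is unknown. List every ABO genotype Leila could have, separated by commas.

I^A I^B, I^B I^B, I^B i

For each candidate genotype of Leila, check whether crossing it with I^A i can produce every observed child phenotype.
  I^A I^A → possible child types {A} ✗
  I^A I^B → possible child types {A, B, AB} ✓
  I^A i → possible child types {O, A} ✗
  I^B I^B → possible child types {B, AB} ✓
  I^B i → possible child types {O, A, B, AB} ✓
  i i → possible child types {O, A} ✗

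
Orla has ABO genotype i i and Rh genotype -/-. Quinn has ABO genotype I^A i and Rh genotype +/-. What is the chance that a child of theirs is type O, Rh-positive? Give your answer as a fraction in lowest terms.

1/4

ABO cross i i × I^A i → offspring phenotypes: 1/2 O, 1/2 A.
Rh cross -/- × +/- → 1/2 Rh+, 1/2 Rh-.
Independent loci: P(type O, Rh-positive) = 1/2 × 1/2 = 1/4.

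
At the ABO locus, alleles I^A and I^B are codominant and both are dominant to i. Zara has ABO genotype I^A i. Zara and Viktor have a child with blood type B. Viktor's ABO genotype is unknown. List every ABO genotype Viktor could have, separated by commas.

I^A I^B, I^B I^B, I^B i

For each candidate genotype of Viktor, check whether crossing it with I^A i can produce every observed child phenotype.
  I^A I^A → possible child types {A} ✗
  I^A I^B → possible child types {A, B, AB} ✓
  I^A i → possible child types {O, A} ✗
  I^B I^B → possible child types {B, AB} ✓
  I^B i → possible child types {O, A, B, AB} ✓
  i i → possible child types {O, A} ✗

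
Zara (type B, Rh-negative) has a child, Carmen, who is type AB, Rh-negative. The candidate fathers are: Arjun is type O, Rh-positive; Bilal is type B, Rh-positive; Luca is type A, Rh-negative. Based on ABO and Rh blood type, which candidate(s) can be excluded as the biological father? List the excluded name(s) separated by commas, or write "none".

Arjun, Bilal

A candidate is excluded only if no genotype consistent with his phenotype could produce a type AB, Rh-negative child with a type B, Rh-negative mother.
Arjun (type O, Rh+): no genotype consistent with that phenotype can produce a type-AB Rh- child with a type-B mother.
Bilal (type B, Rh+): no genotype consistent with that phenotype can produce a type-AB Rh- child with a type-B mother.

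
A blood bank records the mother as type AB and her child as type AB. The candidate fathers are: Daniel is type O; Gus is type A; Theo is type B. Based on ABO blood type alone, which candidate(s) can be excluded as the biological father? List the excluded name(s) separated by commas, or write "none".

Daniel

A candidate is excluded only if no genotype consistent with his phenotype could produce a type AB child with a type AB mother.
Daniel (type O): no genotype consistent with that phenotype can produce a type-AB child with a type-AB mother.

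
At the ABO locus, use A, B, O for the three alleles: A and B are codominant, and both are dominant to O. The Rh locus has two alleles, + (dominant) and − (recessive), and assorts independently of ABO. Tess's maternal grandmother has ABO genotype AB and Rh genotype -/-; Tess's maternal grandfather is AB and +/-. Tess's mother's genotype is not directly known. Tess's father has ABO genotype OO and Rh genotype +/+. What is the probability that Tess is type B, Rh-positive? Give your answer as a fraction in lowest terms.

Tess's mother's ABO genotype from AB × AB: 1/4 AA, 1/2 AB, 1/4 BB.
Crossing each possibility with the father OO and summing P(type B): 1/4·0 + 1/2·1/2 + 1/4·1 = 1/2.
Similarly for Rh via the mother's Rh distribution: P(Rh+) = 1.
Independent loci: 1/2 × 1 = 1/2.

1/2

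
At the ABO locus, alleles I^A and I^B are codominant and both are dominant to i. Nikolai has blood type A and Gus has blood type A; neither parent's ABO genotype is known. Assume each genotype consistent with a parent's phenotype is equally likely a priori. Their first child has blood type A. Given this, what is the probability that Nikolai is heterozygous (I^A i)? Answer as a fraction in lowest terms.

Possible genotypes: Nikolai ∈ {I^A I^A, I^A i}; Gus ∈ {I^A I^A, I^A i}.
Weight each parental genotype pair by prior × P(type-A child):
  I^A I^A × I^A I^A: posterior weight 4/15.
  I^A I^A × I^A i: posterior weight 4/15.
  I^A i × I^A I^A: posterior weight 4/15.
  I^A i × I^A i: posterior weight 1/5.
Sum the posterior weight over pairs where Nikolai is I^A i: 7/15.

7/15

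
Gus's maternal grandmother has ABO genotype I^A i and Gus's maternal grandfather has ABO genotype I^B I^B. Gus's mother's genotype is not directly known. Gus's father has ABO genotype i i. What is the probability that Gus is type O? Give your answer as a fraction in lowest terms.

1/4

Gus's mother's ABO genotype from I^A i × I^B I^B: 1/2 I^A I^B, 1/2 I^B i.
Crossing each possibility with the father i i and summing P(type O): 1/2·0 + 1/2·1/2 = 1/4.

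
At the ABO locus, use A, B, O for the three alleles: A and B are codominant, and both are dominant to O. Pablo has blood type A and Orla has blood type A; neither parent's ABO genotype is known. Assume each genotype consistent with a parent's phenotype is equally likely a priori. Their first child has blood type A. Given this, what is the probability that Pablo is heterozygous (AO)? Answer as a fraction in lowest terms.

Possible genotypes: Pablo ∈ {AA, AO}; Orla ∈ {AA, AO}.
Weight each parental genotype pair by prior × P(type-A child):
  AA × AA: posterior weight 4/15.
  AA × AO: posterior weight 4/15.
  AO × AA: posterior weight 4/15.
  AO × AO: posterior weight 1/5.
Sum the posterior weight over pairs where Pablo is AO: 7/15.

7/15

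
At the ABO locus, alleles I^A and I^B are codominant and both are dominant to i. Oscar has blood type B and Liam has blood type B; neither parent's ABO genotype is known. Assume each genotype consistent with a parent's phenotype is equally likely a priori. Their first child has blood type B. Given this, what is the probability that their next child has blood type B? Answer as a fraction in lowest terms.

Possible genotypes: Oscar ∈ {I^B I^B, I^B i}; Liam ∈ {I^B I^B, I^B i}.
Weight each parental genotype pair by prior × P(type-B child):
  I^B I^B × I^B I^B: posterior weight 4/15; P(next child type B) = 1.
  I^B I^B × I^B i: posterior weight 4/15; P(next child type B) = 1.
  I^B i × I^B I^B: posterior weight 4/15; P(next child type B) = 1.
  I^B i × I^B i: posterior weight 1/5; P(next child type B) = 3/4.
Weighted sum = 19/20.

19/20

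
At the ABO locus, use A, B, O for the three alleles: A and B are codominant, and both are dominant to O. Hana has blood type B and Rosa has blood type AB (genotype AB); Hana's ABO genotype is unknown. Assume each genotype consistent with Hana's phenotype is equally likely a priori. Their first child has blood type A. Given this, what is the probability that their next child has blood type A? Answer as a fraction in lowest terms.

Possible genotypes: Hana ∈ {BB, BO}; Rosa ∈ {AB}.
Weight each parental genotype pair by prior × P(type-A child):
  BO × AB: posterior weight 1; P(next child type A) = 1/4.
Weighted sum = 1/4.

1/4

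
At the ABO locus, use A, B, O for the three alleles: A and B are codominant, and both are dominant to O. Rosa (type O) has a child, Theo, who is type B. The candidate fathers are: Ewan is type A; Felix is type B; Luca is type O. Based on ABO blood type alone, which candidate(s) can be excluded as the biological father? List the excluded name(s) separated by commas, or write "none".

Ewan, Luca

A candidate is excluded only if no genotype consistent with his phenotype could produce a type B child with a type O mother.
Ewan (type A): no genotype consistent with that phenotype can produce a type-B child with a type-O mother.
Luca (type O): no genotype consistent with that phenotype can produce a type-B child with a type-O mother.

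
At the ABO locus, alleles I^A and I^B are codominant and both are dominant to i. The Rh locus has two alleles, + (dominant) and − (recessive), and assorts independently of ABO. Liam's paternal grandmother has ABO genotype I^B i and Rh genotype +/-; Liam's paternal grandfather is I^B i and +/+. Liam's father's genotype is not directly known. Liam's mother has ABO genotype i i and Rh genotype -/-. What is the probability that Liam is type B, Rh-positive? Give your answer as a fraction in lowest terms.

3/8

Liam's father's ABO genotype from I^B i × I^B i: 1/4 I^B I^B, 1/2 I^B i, 1/4 i i.
Crossing each possibility with the mother i i and summing P(type B): 1/4·1 + 1/2·1/2 + 1/4·0 = 1/2.
Similarly for Rh via the father's Rh distribution: P(Rh+) = 3/4.
Independent loci: 1/2 × 3/4 = 3/8.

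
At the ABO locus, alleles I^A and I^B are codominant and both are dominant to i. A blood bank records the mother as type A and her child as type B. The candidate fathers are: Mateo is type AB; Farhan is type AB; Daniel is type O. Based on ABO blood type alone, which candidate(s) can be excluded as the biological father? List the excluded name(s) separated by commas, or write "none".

A candidate is excluded only if no genotype consistent with his phenotype could produce a type B child with a type A mother.
Daniel (type O): no genotype consistent with that phenotype can produce a type-B child with a type-A mother.

Daniel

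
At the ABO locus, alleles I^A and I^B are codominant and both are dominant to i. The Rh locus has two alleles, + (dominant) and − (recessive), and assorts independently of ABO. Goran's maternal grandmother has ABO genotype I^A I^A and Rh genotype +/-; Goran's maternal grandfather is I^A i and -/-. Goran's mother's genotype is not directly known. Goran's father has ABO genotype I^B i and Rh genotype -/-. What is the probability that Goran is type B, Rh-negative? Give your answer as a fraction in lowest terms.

Goran's mother's ABO genotype from I^A I^A × I^A i: 1/2 I^A I^A, 1/2 I^A i.
Crossing each possibility with the father I^B i and summing P(type B): 1/2·0 + 1/2·1/4 = 1/8.
Similarly for Rh via the mother's Rh distribution: P(Rh-) = 3/4.
Independent loci: 1/8 × 3/4 = 3/32.

3/32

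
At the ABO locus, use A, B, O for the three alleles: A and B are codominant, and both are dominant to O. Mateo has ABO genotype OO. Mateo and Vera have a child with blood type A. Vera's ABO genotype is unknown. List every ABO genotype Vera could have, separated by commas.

For each candidate genotype of Vera, check whether crossing it with OO can produce every observed child phenotype.
  AA → possible child types {A} ✓
  AB → possible child types {A, B} ✓
  AO → possible child types {O, A} ✓
  BB → possible child types {B} ✗
  BO → possible child types {O, B} ✗
  OO → possible child types {O} ✗

AA, AB, AO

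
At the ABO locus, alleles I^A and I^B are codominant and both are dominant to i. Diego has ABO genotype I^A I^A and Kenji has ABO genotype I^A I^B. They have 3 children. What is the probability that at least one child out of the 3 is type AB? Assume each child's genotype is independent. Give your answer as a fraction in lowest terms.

ABO cross I^A I^A × I^A I^B → 1/2 A, 1/2 AB.
So P(type AB) = 1/2 per child.
P(none) = (1/2)^3 = 1/8; P(at least one) = 1 − 1/8 = 7/8.

7/8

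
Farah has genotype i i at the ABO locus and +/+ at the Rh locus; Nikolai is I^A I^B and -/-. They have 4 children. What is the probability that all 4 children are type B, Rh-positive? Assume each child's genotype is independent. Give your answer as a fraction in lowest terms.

ABO cross i i × I^A I^B → 1/2 A, 1/2 B.
Rh cross +/+ × -/- → 1 Rh+; so P(type B, Rh-positive) = 1/2 × 1 = 1/2 per child.
All 4 independent: (1/2)^4 = 1/16.

1/16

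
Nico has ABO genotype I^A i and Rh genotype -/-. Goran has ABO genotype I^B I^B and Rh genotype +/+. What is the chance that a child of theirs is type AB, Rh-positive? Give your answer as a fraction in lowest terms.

1/2

ABO cross I^A i × I^B I^B → offspring phenotypes: 1/2 B, 1/2 AB.
Rh cross -/- × +/+ → 1 Rh+.
Independent loci: P(type AB, Rh-positive) = 1/2 × 1 = 1/2.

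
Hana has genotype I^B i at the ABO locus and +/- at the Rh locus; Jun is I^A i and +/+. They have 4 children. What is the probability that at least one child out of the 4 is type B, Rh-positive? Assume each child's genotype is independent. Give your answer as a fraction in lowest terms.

175/256

ABO cross I^B i × I^A i → 1/4 O, 1/4 A, 1/4 B, 1/4 AB.
Rh cross +/- × +/+ → 1 Rh+; so P(type B, Rh-positive) = 1/4 × 1 = 1/4 per child.
P(none) = (3/4)^4 = 81/256; P(at least one) = 1 − 81/256 = 175/256.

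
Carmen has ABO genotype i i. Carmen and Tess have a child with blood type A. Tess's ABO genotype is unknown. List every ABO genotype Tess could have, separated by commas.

I^A I^A, I^A I^B, I^A i

For each candidate genotype of Tess, check whether crossing it with i i can produce every observed child phenotype.
  I^A I^A → possible child types {A} ✓
  I^A I^B → possible child types {A, B} ✓
  I^A i → possible child types {O, A} ✓
  I^B I^B → possible child types {B} ✗
  I^B i → possible child types {O, B} ✗
  i i → possible child types {O} ✗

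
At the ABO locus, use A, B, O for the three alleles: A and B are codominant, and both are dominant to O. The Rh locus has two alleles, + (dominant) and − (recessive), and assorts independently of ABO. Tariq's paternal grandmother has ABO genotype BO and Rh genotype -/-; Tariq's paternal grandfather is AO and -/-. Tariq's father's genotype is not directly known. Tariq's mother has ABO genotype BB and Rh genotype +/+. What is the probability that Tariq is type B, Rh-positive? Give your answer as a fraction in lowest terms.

Tariq's father's ABO genotype from BO × AO: 1/4 AB, 1/4 AO, 1/4 BO, 1/4 OO.
Crossing each possibility with the mother BB and summing P(type B): 1/4·1/2 + 1/4·1/2 + 1/4·1 + 1/4·1 = 3/4.
Similarly for Rh via the father's Rh distribution: P(Rh+) = 1.
Independent loci: 3/4 × 1 = 3/4.

3/4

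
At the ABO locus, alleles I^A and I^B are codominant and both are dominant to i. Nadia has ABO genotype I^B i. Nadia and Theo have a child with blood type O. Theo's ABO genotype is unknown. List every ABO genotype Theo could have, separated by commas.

I^A i, I^B i, i i

For each candidate genotype of Theo, check whether crossing it with I^B i can produce every observed child phenotype.
  I^A I^A → possible child types {A, AB} ✗
  I^A I^B → possible child types {A, B, AB} ✗
  I^A i → possible child types {O, A, B, AB} ✓
  I^B I^B → possible child types {B} ✗
  I^B i → possible child types {O, B} ✓
  i i → possible child types {O, B} ✓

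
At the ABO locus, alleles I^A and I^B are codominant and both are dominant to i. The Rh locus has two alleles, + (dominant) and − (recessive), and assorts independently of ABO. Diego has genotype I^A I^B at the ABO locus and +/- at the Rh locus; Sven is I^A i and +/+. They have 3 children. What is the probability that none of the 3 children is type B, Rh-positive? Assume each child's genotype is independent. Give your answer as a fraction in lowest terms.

27/64

ABO cross I^A I^B × I^A i → 1/2 A, 1/4 B, 1/4 AB.
Rh cross +/- × +/+ → 1 Rh+; so P(type B, Rh-positive) = 1/4 × 1 = 1/4 per child.
P(not type B, Rh-positive) = 3/4 for one child; (3/4)^3 = 27/64.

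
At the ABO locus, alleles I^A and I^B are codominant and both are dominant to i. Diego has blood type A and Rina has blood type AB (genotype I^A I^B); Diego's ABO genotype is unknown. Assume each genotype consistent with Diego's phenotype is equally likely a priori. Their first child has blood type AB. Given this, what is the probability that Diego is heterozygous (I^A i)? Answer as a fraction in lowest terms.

1/3

Possible genotypes: Diego ∈ {I^A I^A, I^A i}; Rina ∈ {I^A I^B}.
Weight each parental genotype pair by prior × P(type-AB child):
  I^A I^A × I^A I^B: posterior weight 2/3.
  I^A i × I^A I^B: posterior weight 1/3.
Sum the posterior weight over pairs where Diego is I^A i: 1/3.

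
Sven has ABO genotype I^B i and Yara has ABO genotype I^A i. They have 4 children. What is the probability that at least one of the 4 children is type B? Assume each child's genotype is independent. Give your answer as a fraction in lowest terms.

175/256

ABO cross I^B i × I^A i → 1/4 O, 1/4 A, 1/4 B, 1/4 AB.
So P(type B) = 1/4 per child.
P(none) = (3/4)^4 = 81/256; P(at least one) = 1 − 81/256 = 175/256.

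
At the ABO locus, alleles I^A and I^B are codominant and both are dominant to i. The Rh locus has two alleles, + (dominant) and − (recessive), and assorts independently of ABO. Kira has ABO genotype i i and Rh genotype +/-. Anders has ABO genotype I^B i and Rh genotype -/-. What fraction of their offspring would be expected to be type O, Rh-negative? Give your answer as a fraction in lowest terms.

1/4

ABO cross i i × I^B i → offspring phenotypes: 1/2 O, 1/2 B.
Rh cross +/- × -/- → 1/2 Rh+, 1/2 Rh-.
Independent loci: P(type O, Rh-negative) = 1/2 × 1/2 = 1/4.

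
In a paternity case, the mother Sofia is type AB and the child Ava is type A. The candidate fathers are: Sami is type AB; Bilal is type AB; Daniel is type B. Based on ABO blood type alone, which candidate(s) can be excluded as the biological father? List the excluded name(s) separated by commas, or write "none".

A candidate is excluded only if no genotype consistent with his phenotype could produce a type A child with a type AB mother.
Every candidate has at least one consistent genotype combination, so none can be excluded.

none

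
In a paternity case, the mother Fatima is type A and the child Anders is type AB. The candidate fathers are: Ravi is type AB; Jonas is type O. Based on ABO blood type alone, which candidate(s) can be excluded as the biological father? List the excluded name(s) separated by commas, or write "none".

Jonas

A candidate is excluded only if no genotype consistent with his phenotype could produce a type AB child with a type A mother.
Jonas (type O): no genotype consistent with that phenotype can produce a type-AB child with a type-A mother.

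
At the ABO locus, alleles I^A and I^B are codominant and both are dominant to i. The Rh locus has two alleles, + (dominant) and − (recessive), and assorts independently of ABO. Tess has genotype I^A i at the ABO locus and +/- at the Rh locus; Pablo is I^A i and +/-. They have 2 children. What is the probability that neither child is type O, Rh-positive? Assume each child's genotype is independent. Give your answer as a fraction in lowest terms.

ABO cross I^A i × I^A i → 1/4 O, 3/4 A.
Rh cross +/- × +/- → 3/4 Rh+, 1/4 Rh-; so P(type O, Rh-positive) = 1/4 × 3/4 = 3/16 per child.
P(not type O, Rh-positive) = 13/16 for one child; (13/16)^2 = 169/256.

169/256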